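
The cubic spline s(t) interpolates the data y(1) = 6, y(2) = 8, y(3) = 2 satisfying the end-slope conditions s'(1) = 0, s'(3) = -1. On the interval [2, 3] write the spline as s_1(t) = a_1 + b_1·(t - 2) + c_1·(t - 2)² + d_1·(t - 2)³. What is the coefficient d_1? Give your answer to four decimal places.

Let m_i = s''(x_i). Step sizes h_i = 1, 1; slopes of the chords Δ_i = (y_(i+1) - y_i)/h_i = 2, -6.
  1·m_0 + 4·m_1 + 1·m_2 = 6(Δ_1 - Δ_0) = -48
Clamped end conditions give two more equations: 2h_0·m_0 + h_0·m_1 = 6(Δ_0 - s'(1)) = 12 and h_1·m_1 + 2h_1·m_2 = 6(s'(3) - Δ_1) = 30.
Hence m_0 = 35/2, m_1 = -23, m_2 = 53/2.
On [2, 3], with s_1(t) = a_1 + b_1·(t - 2) + c_1·(t - 2)² + d_1·(t - 2)³: c_1 = m_1/2 = -23/2, d_1 = (m_2 - m_1)/(6h_1) = 33/4, b_1 = Δ_1 - h_1(2m_1 + m_2)/6 = -11/4.

8.2500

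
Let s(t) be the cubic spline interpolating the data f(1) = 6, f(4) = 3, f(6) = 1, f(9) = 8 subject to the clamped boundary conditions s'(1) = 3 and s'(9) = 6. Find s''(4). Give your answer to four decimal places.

Put M_i = s'' at the i-th knot. Here h = (3, 2, 3) and Δ = (-1, -1, 7/3), so the interior equations h_(i-1)·M_(i-1) + 2(h_(i-1)+h_i)·M_i + h_i·M_(i+1) = 6(Δ_i − Δ_(i-1)) read
  3·M_0 + 10·M_1 + 2·M_2 = 6(Δ_1 - Δ_0) = 0
  2·M_1 + 10·M_2 + 3·M_3 = 6(Δ_2 - Δ_1) = 20
Clamped end conditions give two more equations: 2h_0·M_0 + h_0·M_1 = 6(Δ_0 - s'(1)) = -24 and h_2·M_2 + 2h_2·M_3 = 6(s'(9) - Δ_2) = 22.
Forward elimination and back-substitution give M_0 = -60/13, M_1 = 16/13, M_2 = 10/13, M_3 = 128/39.

1.2308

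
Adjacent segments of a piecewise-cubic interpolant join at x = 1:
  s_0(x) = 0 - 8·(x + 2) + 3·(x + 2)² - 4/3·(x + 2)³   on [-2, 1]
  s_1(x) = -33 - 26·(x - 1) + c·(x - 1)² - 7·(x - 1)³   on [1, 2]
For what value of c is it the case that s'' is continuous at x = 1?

-9

s_0''(x) = 6 - 8·(x + 2), so s_0''(1) = -18. On the right, s_1''(1) = 2c, so c = -9.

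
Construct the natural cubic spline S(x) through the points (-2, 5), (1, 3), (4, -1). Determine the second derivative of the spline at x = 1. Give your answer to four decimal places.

With σ_i denoting the second derivative at x_i, h_i = 3, 3, and Δ_i = (y_(i+1) − y_i)/h_i = -2/3, -4/3:
  3·σ_0 + 12·σ_1 + 3·σ_2 = 6(Δ_1 - Δ_0) = -4
Natural end conditions: σ_0 = σ_2 = 0.
Forward elimination and back-substitution give σ_0 = 0, σ_1 = -1/3, σ_2 = 0.

-0.3333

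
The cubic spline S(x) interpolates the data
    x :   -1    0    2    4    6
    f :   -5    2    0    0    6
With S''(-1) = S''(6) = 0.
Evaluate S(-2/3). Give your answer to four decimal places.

With σ_i denoting the second derivative at x_i, h_i = 1, 2, 2, 2, and Δ_i = (y_(i+1) − y_i)/h_i = 7, -1, 0, 3:
  1·σ_0 + 6·σ_1 + 2·σ_2 = 6(Δ_1 - Δ_0) = -48
  2·σ_1 + 8·σ_2 + 2·σ_3 = 6(Δ_2 - Δ_1) = 6
  2·σ_2 + 8·σ_3 + 2·σ_4 = 6(Δ_3 - Δ_2) = 18
Natural end conditions: σ_0 = σ_4 = 0.
Solving the tridiagonal system: σ_0 = 0, σ_1 = -363/41, σ_2 = 105/41, σ_3 = 66/41, σ_4 = 0.
On [-1, 0], S(x) = -5 + 695/82·(x + 1) + 0·(x + 1)² - 121/82·(x + 1)³.
With (x + 1) = 1/3: S(-2/3) = -2468/1107.

-2.2294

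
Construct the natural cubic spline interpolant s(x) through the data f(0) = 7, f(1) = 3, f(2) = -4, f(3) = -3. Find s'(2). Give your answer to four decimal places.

Put σ_i = s'' at the i-th knot. Here h = (1, 1, 1) and Δ = (-4, -7, 1), so the interior equations h_(i-1)·σ_(i-1) + 2(h_(i-1)+h_i)·σ_i + h_i·σ_(i+1) = 6(Δ_i − Δ_(i-1)) read
  1·σ_0 + 4·σ_1 + 1·σ_2 = 6(Δ_1 - Δ_0) = -18
  1·σ_1 + 4·σ_2 + 1·σ_3 = 6(Δ_2 - Δ_1) = 48
Natural end conditions: σ_0 = σ_3 = 0.
Hence σ_0 = 0, σ_1 = -8, σ_2 = 14, σ_3 = 0.
On [2, 3], s'(x) = b_2 + 2c_2·(x - 2) + 3d_2·(x - 2)² with b_2 = Δ_2 - h_2(2σ_2 + σ_3)/6 = -11/3, c_2 = σ_2/2 = 7, d_2 = (σ_3 - σ_2)/(6h_2) = -7/3. So s'(2) = -11/3.

-3.6667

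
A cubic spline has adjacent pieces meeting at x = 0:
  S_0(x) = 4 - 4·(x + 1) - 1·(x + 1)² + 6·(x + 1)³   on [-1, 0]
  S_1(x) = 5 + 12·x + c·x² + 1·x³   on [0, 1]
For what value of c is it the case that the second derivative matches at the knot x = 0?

S_0''(x) = -2 + 36·(x + 1), so S_0''(0) = 34. On the right, S_1''(0) = 2c, so c = 17.

17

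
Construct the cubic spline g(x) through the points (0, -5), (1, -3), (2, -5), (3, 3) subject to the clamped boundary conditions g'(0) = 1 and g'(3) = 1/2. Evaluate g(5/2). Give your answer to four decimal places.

-0.4708

Let M_i = g''(x_i). Step sizes h_i = 1, 1, 1; slopes of the chords Δ_i = (y_(i+1) - y_i)/h_i = 2, -2, 8.
  1·M_0 + 4·M_1 + 1·M_2 = 6(Δ_1 - Δ_0) = -24
  1·M_1 + 4·M_2 + 1·M_3 = 6(Δ_2 - Δ_1) = 60
Clamped end conditions give two more equations: 2h_0·M_0 + h_0·M_1 = 6(Δ_0 - g'(0)) = 6 and h_2·M_2 + 2h_2·M_3 = 6(g'(3) - Δ_2) = -45.
Hence M_0 = 163/15, M_1 = -236/15, M_2 = 421/15, M_3 = -548/15.
On [2, 3], g(x) = -5 + 71/15·(x - 2) + 421/30·(x - 2)² - 323/30·(x - 2)³.
With (x - 2) = 1/2: g(5/2) = -113/240.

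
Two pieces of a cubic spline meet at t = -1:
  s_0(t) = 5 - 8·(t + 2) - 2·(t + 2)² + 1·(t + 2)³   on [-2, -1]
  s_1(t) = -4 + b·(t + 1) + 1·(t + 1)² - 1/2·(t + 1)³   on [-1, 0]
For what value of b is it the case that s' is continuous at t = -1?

s_0'(t) = -8 - 4·(t + 2) + 3·(t + 2)², so s_0'(-1) = -9. On the right, s_1'(-1) = b, so b = -9.

-9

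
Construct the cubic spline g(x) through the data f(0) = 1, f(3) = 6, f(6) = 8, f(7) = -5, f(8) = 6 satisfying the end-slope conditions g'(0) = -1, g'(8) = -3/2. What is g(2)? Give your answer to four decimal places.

1.7890

Put σ_i = g'' at the i-th knot. Here h = (3, 3, 1, 1) and Δ = (5/3, 2/3, -13, 11), so the interior equations h_(i-1)·σ_(i-1) + 2(h_(i-1)+h_i)·σ_i + h_i·σ_(i+1) = 6(Δ_i − Δ_(i-1)) read
  3·σ_0 + 12·σ_1 + 3·σ_2 = 6(Δ_1 - Δ_0) = -6
  3·σ_1 + 8·σ_2 + 1·σ_3 = 6(Δ_2 - Δ_1) = -82
  1·σ_2 + 4·σ_3 + 1·σ_4 = 6(Δ_3 - Δ_2) = 144
Clamped end conditions give two more equations: 2h_0·σ_0 + h_0·σ_1 = 6(Δ_0 - g'(0)) = 16 and h_3·σ_3 + 2h_3·σ_4 = 6(g'(8) - Δ_3) = -75.
Hence σ_0 = 211/336, σ_1 = 685/168, σ_2 = -303/16, σ_3 = 3207/56, σ_4 = -7407/112.
On [0, 3], g(x) = 1 - 1·x + 211/672·x² + 1159/6048·x³.
With x = 2: g(2) = 2705/1512.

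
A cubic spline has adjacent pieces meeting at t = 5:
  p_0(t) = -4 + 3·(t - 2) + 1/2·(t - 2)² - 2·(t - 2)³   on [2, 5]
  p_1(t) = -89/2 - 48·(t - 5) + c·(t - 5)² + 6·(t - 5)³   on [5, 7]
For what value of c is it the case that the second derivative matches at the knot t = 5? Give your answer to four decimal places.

p_0''(t) = 1 - 12·(t - 2), so p_0''(5) = -35. On the right, p_1''(5) = 2c, so c = -35/2.

-17.5000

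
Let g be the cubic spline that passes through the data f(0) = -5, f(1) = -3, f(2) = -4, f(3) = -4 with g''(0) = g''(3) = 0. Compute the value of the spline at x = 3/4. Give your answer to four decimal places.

Put M_i = g'' at the i-th knot. Here h = (1, 1, 1) and Δ = (2, -1, 0), so the interior equations h_(i-1)·M_(i-1) + 2(h_(i-1)+h_i)·M_i + h_i·M_(i+1) = 6(Δ_i − Δ_(i-1)) read
  1·M_0 + 4·M_1 + 1·M_2 = 6(Δ_1 - Δ_0) = -18
  1·M_1 + 4·M_2 + 1·M_3 = 6(Δ_2 - Δ_1) = 6
Natural end conditions: M_0 = M_3 = 0.
Hence M_0 = 0, M_1 = -26/5, M_2 = 14/5, M_3 = 0.
On [0, 1], g(x) = -5 + 43/15·x + 0·x² - 13/15·x³.
With x = 3/4: g(3/4) = -1029/320.

-3.2156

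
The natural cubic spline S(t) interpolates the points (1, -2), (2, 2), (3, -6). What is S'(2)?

-2

Put M_i = S'' at the i-th knot. Here h = (1, 1) and Δ = (4, -8), so the interior equations h_(i-1)·M_(i-1) + 2(h_(i-1)+h_i)·M_i + h_i·M_(i+1) = 6(Δ_i − Δ_(i-1)) read
  1·M_0 + 4·M_1 + 1·M_2 = 6(Δ_1 - Δ_0) = -72
Natural end conditions: M_0 = M_2 = 0.
Solving the tridiagonal system: M_0 = 0, M_1 = -18, M_2 = 0.
On [2, 3], S'(t) = b_1 + 2c_1·(t - 2) + 3d_1·(t - 2)² with b_1 = Δ_1 - h_1(2M_1 + M_2)/6 = -2, c_1 = M_1/2 = -9, d_1 = (M_2 - M_1)/(6h_1) = 3. So S'(2) = -2.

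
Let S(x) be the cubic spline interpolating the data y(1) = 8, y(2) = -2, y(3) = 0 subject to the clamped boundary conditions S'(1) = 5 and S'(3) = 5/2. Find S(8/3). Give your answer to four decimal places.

Let m_i = S''(x_i). Step sizes h_i = 1, 1; slopes of the chords Δ_i = (y_(i+1) - y_i)/h_i = -10, 2.
  1·m_0 + 4·m_1 + 1·m_2 = 6(Δ_1 - Δ_0) = 72
Clamped end conditions give two more equations: 2h_0·m_0 + h_0·m_1 = 6(Δ_0 - S'(1)) = -90 and h_1·m_1 + 2h_1·m_2 = 6(S'(3) - Δ_1) = 3.
Hence m_0 = -257/4, m_1 = 77/2, m_2 = -71/4.
On [2, 3], S(x) = -2 - 63/8·(x - 2) + 77/4·(x - 2)² - 75/8·(x - 2)³.
With (x - 2) = 2/3: S(8/3) = -53/36.

-1.4722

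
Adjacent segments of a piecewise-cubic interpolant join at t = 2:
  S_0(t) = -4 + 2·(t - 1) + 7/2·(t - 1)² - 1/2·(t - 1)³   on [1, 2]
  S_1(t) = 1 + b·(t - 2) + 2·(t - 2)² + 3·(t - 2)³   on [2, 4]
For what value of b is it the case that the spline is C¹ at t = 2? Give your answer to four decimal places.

7.5000

S_0'(t) = 2 + 7·(t - 1) - 3/2·(t - 1)², so S_0'(2) = 15/2. On the right, S_1'(2) = b, so b = 15/2.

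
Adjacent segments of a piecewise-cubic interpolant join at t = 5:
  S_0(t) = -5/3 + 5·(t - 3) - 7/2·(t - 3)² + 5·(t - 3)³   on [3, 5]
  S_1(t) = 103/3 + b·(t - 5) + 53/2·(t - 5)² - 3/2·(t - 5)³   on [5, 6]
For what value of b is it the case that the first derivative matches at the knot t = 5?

S_0'(t) = 5 - 7·(t - 3) + 15·(t - 3)², so S_0'(5) = 51. On the right, S_1'(5) = b, so b = 51.

51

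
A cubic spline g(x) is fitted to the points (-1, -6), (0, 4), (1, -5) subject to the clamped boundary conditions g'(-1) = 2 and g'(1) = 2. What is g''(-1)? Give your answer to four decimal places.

52.5000

Write m_i for g''(x_i). With h_i = 1, 1 and divided differences Δ_i = 10, -9, the continuity of g' gives the tridiagonal system
  1·m_0 + 4·m_1 + 1·m_2 = 6(Δ_1 - Δ_0) = -114
Clamped end conditions give two more equations: 2h_0·m_0 + h_0·m_1 = 6(Δ_0 - g'(-1)) = 48 and h_1·m_1 + 2h_1·m_2 = 6(g'(1) - Δ_1) = 66.
Hence m_0 = 105/2, m_1 = -57, m_2 = 123/2.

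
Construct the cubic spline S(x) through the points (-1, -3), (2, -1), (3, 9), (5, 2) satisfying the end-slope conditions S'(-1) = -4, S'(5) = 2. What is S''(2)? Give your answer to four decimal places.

9.7619

With m_i denoting the second derivative at x_i, h_i = 3, 1, 2, and Δ_i = (y_(i+1) − y_i)/h_i = 2/3, 10, -7/2:
  3·m_0 + 8·m_1 + 1·m_2 = 6(Δ_1 - Δ_0) = 56
  1·m_1 + 6·m_2 + 2·m_3 = 6(Δ_2 - Δ_1) = -81
Clamped end conditions give two more equations: 2h_0·m_0 + h_0·m_1 = 6(Δ_0 - S'(-1)) = 28 and h_2·m_2 + 2h_2·m_3 = 6(S'(5) - Δ_2) = 33.
Forward elimination and back-substitution give m_0 = -3/14, m_1 = 205/21, m_2 = -901/42, m_3 = 797/42.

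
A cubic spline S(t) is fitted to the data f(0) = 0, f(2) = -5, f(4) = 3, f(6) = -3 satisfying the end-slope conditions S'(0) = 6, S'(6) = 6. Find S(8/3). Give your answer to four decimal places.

-2.8815

Let σ_i = S''(x_i). Step sizes h_i = 2, 2, 2; slopes of the chords Δ_i = (y_(i+1) - y_i)/h_i = -5/2, 4, -3.
  2·σ_0 + 8·σ_1 + 2·σ_2 = 6(Δ_1 - Δ_0) = 39
  2·σ_1 + 8·σ_2 + 2·σ_3 = 6(Δ_2 - Δ_1) = -42
Clamped end conditions give two more equations: 2h_0·σ_0 + h_0·σ_1 = 6(Δ_0 - S'(0)) = -51 and h_2·σ_2 + 2h_2·σ_3 = 6(S'(6) - Δ_2) = 54.
Solving the tridiagonal system: σ_0 = -193/10, σ_1 = 131/10, σ_2 = -68/5, σ_3 = 203/10.
On [2, 4], S(t) = -5 - 1/5·(t - 2) + 131/20·(t - 2)² - 89/40·(t - 2)³.
With (t - 2) = 2/3: S(8/3) = -389/135.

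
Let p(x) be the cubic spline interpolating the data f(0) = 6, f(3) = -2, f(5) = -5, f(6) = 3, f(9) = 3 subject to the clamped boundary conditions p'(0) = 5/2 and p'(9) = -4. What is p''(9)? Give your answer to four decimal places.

-0.4116

Write M_i for p''(x_i). With h_i = 3, 2, 1, 3 and divided differences Δ_i = -8/3, -3/2, 8, 0, the continuity of p' gives the tridiagonal system
  3·M_0 + 10·M_1 + 2·M_2 = 6(Δ_1 - Δ_0) = 7
  2·M_1 + 6·M_2 + 1·M_3 = 6(Δ_2 - Δ_1) = 57
  1·M_2 + 8·M_3 + 3·M_4 = 6(Δ_3 - Δ_2) = -48
Clamped end conditions give two more equations: 2h_0·M_0 + h_0·M_1 = 6(Δ_0 - p'(0)) = -31 and h_3·M_3 + 2h_3·M_4 = 6(p'(9) - Δ_3) = -24.
Forward elimination and back-substitution give M_0 = -1037/198, M_1 = 14/99, M_2 = 4217/396, M_3 = -1421/198, M_4 = -163/396.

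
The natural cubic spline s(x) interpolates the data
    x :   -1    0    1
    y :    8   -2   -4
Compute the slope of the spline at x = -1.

-12

With m_i denoting the second derivative at x_i, h_i = 1, 1, and Δ_i = (y_(i+1) − y_i)/h_i = -10, -2:
  1·m_0 + 4·m_1 + 1·m_2 = 6(Δ_1 - Δ_0) = 48
Natural end conditions: m_0 = m_2 = 0.
Forward elimination and back-substitution give m_0 = 0, m_1 = 12, m_2 = 0.
On [-1, 0], s'(x) = b_0 + 2c_0·(x + 1) + 3d_0·(x + 1)² with b_0 = Δ_0 - h_0(2m_0 + m_1)/6 = -12, c_0 = m_0/2 = 0, d_0 = (m_1 - m_0)/(6h_0) = 2. So s'(-1) = -12.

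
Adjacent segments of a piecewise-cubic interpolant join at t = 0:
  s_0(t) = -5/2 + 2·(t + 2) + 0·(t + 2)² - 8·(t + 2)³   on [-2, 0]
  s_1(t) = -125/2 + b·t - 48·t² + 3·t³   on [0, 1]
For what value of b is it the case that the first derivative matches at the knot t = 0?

s_0'(t) = 2 + 0·(t + 2) - 24·(t + 2)², so s_0'(0) = -94. On the right, s_1'(0) = b, so b = -94.

-94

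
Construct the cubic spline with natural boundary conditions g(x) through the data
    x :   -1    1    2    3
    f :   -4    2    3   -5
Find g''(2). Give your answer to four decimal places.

With m_i denoting the second derivative at x_i, h_i = 2, 1, 1, and Δ_i = (y_(i+1) − y_i)/h_i = 3, 1, -8:
  2·m_0 + 6·m_1 + 1·m_2 = 6(Δ_1 - Δ_0) = -12
  1·m_1 + 4·m_2 + 1·m_3 = 6(Δ_2 - Δ_1) = -54
Natural end conditions: m_0 = m_3 = 0.
Hence m_0 = 0, m_1 = 6/23, m_2 = -312/23, m_3 = 0.

-13.5652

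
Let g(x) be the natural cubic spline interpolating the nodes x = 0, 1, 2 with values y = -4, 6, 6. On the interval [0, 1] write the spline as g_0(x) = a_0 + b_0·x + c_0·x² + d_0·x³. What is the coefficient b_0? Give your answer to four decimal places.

12.5000

Put m_i = g'' at the i-th knot. Here h = (1, 1) and Δ = (10, 0), so the interior equations h_(i-1)·m_(i-1) + 2(h_(i-1)+h_i)·m_i + h_i·m_(i+1) = 6(Δ_i − Δ_(i-1)) read
  1·m_0 + 4·m_1 + 1·m_2 = 6(Δ_1 - Δ_0) = -60
Natural end conditions: m_0 = m_2 = 0.
Hence m_0 = 0, m_1 = -15, m_2 = 0.
On [0, 1], with g_0(x) = a_0 + b_0·x + c_0·x² + d_0·x³: c_0 = m_0/2 = 0, d_0 = (m_1 - m_0)/(6h_0) = -5/2, b_0 = Δ_0 - h_0(2m_0 + m_1)/6 = 25/2.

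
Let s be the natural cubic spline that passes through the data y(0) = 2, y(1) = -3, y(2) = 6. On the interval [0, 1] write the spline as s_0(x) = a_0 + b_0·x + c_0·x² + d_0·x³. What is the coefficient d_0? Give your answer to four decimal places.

Write M_i for s''(x_i). With h_i = 1, 1 and divided differences Δ_i = -5, 9, the continuity of s' gives the tridiagonal system
  1·M_0 + 4·M_1 + 1·M_2 = 6(Δ_1 - Δ_0) = 84
Natural end conditions: M_0 = M_2 = 0.
Forward elimination and back-substitution give M_0 = 0, M_1 = 21, M_2 = 0.
On [0, 1], with s_0(x) = a_0 + b_0·x + c_0·x² + d_0·x³: c_0 = M_0/2 = 0, d_0 = (M_1 - M_0)/(6h_0) = 7/2, b_0 = Δ_0 - h_0(2M_0 + M_1)/6 = -17/2.

3.5000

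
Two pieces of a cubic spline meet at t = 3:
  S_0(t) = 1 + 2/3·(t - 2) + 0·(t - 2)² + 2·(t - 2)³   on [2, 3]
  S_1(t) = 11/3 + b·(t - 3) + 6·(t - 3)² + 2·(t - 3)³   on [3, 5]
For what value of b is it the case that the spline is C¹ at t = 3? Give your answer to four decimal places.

6.6667

S_0'(t) = 2/3 + 0·(t - 2) + 6·(t - 2)², so S_0'(3) = 20/3. On the right, S_1'(3) = b, so b = 20/3.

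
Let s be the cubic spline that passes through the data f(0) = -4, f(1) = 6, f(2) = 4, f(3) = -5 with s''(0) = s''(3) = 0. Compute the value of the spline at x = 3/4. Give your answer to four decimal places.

Write σ_i for s''(x_i). With h_i = 1, 1, 1 and divided differences Δ_i = 10, -2, -9, the continuity of s' gives the tridiagonal system
  1·σ_0 + 4·σ_1 + 1·σ_2 = 6(Δ_1 - Δ_0) = -72
  1·σ_1 + 4·σ_2 + 1·σ_3 = 6(Δ_2 - Δ_1) = -42
Natural end conditions: σ_0 = σ_3 = 0.
Hence σ_0 = 0, σ_1 = -82/5, σ_2 = -32/5, σ_3 = 0.
On [0, 1], s(x) = -4 + 191/15·x + 0·x² - 41/15·x³.
With x = 3/4: s(3/4) = 1407/320.

4.3969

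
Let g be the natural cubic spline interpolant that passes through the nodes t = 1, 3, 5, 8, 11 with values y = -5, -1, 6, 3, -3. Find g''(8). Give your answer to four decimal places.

With M_i denoting the second derivative at x_i, h_i = 2, 2, 3, 3, and Δ_i = (y_(i+1) − y_i)/h_i = 2, 7/2, -1, -2:
  2·M_0 + 8·M_1 + 2·M_2 = 6(Δ_1 - Δ_0) = 9
  2·M_1 + 10·M_2 + 3·M_3 = 6(Δ_2 - Δ_1) = -27
  3·M_2 + 12·M_3 + 3·M_4 = 6(Δ_3 - Δ_2) = -6
Natural end conditions: M_0 = M_4 = 0.
Solving: M_0 = 0, M_1 = 537/280, M_2 = -111/35, M_3 = 41/140, M_4 = 0.

0.2929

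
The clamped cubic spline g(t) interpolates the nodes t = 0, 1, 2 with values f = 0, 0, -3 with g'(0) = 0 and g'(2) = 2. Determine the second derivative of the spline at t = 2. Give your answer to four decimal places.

20.5000

Let σ_i = g''(x_i). Step sizes h_i = 1, 1; slopes of the chords Δ_i = (y_(i+1) - y_i)/h_i = 0, -3.
  1·σ_0 + 4·σ_1 + 1·σ_2 = 6(Δ_1 - Δ_0) = -18
Clamped end conditions give two more equations: 2h_0·σ_0 + h_0·σ_1 = 6(Δ_0 - g'(0)) = 0 and h_1·σ_1 + 2h_1·σ_2 = 6(g'(2) - Δ_1) = 30.
Forward elimination and back-substitution give σ_0 = 11/2, σ_1 = -11, σ_2 = 41/2.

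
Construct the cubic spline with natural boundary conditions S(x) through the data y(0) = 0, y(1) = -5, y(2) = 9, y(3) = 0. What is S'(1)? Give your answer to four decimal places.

8.2000

Write σ_i for S''(x_i). With h_i = 1, 1, 1 and divided differences Δ_i = -5, 14, -9, the continuity of S' gives the tridiagonal system
  1·σ_0 + 4·σ_1 + 1·σ_2 = 6(Δ_1 - Δ_0) = 114
  1·σ_1 + 4·σ_2 + 1·σ_3 = 6(Δ_2 - Δ_1) = -138
Natural end conditions: σ_0 = σ_3 = 0.
Forward elimination and back-substitution give σ_0 = 0, σ_1 = 198/5, σ_2 = -222/5, σ_3 = 0.
On [1, 2], S'(x) = b_1 + 2c_1·(x - 1) + 3d_1·(x - 1)² with b_1 = Δ_1 - h_1(2σ_1 + σ_2)/6 = 41/5, c_1 = σ_1/2 = 99/5, d_1 = (σ_2 - σ_1)/(6h_1) = -14. So S'(1) = 41/5.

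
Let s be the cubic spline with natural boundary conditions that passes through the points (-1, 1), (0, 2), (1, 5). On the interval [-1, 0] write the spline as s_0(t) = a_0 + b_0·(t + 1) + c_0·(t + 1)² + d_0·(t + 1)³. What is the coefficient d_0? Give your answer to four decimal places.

0.5000

With m_i denoting the second derivative at x_i, h_i = 1, 1, and Δ_i = (y_(i+1) − y_i)/h_i = 1, 3:
  1·m_0 + 4·m_1 + 1·m_2 = 6(Δ_1 - Δ_0) = 12
Natural end conditions: m_0 = m_2 = 0.
Solving: m_0 = 0, m_1 = 3, m_2 = 0.
On [-1, 0], with s_0(t) = a_0 + b_0·(t + 1) + c_0·(t + 1)² + d_0·(t + 1)³: c_0 = m_0/2 = 0, d_0 = (m_1 - m_0)/(6h_0) = 1/2, b_0 = Δ_0 - h_0(2m_0 + m_1)/6 = 1/2.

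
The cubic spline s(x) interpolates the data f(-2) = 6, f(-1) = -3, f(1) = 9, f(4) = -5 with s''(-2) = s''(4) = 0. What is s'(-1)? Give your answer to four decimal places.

-2.8810

Write m_i for s''(x_i). With h_i = 1, 2, 3 and divided differences Δ_i = -9, 6, -14/3, the continuity of s' gives the tridiagonal system
  1·m_0 + 6·m_1 + 2·m_2 = 6(Δ_1 - Δ_0) = 90
  2·m_1 + 10·m_2 + 3·m_3 = 6(Δ_2 - Δ_1) = -64
Natural end conditions: m_0 = m_3 = 0.
Solving: m_0 = 0, m_1 = 257/14, m_2 = -141/14, m_3 = 0.
On [-1, 1], s'(x) = b_1 + 2c_1·(x + 1) + 3d_1·(x + 1)² with b_1 = Δ_1 - h_1(2m_1 + m_2)/6 = -121/42, c_1 = m_1/2 = 257/28, d_1 = (m_2 - m_1)/(6h_1) = -199/84. So s'(-1) = -121/42.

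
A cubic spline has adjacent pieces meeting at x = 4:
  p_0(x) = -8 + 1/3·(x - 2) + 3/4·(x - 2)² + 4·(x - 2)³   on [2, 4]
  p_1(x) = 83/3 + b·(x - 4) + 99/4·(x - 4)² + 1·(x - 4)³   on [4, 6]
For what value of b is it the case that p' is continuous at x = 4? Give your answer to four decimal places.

51.3333

p_0'(x) = 1/3 + 3/2·(x - 2) + 12·(x - 2)², so p_0'(4) = 154/3. On the right, p_1'(4) = b, so b = 154/3.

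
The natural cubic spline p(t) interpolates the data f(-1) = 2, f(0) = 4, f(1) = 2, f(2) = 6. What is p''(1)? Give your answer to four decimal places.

Let σ_i = p''(x_i). Step sizes h_i = 1, 1, 1; slopes of the chords Δ_i = (y_(i+1) - y_i)/h_i = 2, -2, 4.
  1·σ_0 + 4·σ_1 + 1·σ_2 = 6(Δ_1 - Δ_0) = -24
  1·σ_1 + 4·σ_2 + 1·σ_3 = 6(Δ_2 - Δ_1) = 36
Natural end conditions: σ_0 = σ_3 = 0.
Solving the tridiagonal system: σ_0 = 0, σ_1 = -44/5, σ_2 = 56/5, σ_3 = 0.

11.2000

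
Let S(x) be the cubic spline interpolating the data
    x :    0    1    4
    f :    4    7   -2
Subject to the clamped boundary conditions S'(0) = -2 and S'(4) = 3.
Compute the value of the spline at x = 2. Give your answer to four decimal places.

With M_i denoting the second derivative at x_i, h_i = 1, 3, and Δ_i = (y_(i+1) − y_i)/h_i = 3, -3:
  1·M_0 + 8·M_1 + 3·M_2 = 6(Δ_1 - Δ_0) = -36
Clamped end conditions give two more equations: 2h_0·M_0 + h_0·M_1 = 6(Δ_0 - S'(0)) = 30 and h_1·M_1 + 2h_1·M_2 = 6(S'(4) - Δ_1) = 36.
Hence M_0 = 83/4, M_1 = -23/2, M_2 = 47/4.
On [1, 4], S(x) = 7 + 21/8·(x - 1) - 23/4·(x - 1)² + 31/24·(x - 1)³.
With (x - 1) = 1: S(2) = 31/6.

5.1667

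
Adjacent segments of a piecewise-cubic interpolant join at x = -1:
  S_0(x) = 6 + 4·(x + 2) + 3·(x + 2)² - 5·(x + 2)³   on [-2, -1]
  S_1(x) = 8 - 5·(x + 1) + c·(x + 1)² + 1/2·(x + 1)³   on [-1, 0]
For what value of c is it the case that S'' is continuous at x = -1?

-12

S_0''(x) = 6 - 30·(x + 2), so S_0''(-1) = -24. On the right, S_1''(-1) = 2c, so c = -12.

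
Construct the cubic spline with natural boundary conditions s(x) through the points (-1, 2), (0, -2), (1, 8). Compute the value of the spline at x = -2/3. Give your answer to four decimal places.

Let m_i = s''(x_i). Step sizes h_i = 1, 1; slopes of the chords Δ_i = (y_(i+1) - y_i)/h_i = -4, 10.
  1·m_0 + 4·m_1 + 1·m_2 = 6(Δ_1 - Δ_0) = 84
Natural end conditions: m_0 = m_2 = 0.
Solving the tridiagonal system: m_0 = 0, m_1 = 21, m_2 = 0.
On [-1, 0], s(x) = 2 - 15/2·(x + 1) + 0·(x + 1)² + 7/2·(x + 1)³.
With (x + 1) = 1/3: s(-2/3) = -10/27.

-0.3704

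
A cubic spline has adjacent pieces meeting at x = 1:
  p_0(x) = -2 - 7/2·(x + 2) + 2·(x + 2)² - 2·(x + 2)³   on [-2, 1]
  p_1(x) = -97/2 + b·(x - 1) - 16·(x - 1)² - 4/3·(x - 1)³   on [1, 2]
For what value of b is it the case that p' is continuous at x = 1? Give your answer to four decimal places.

p_0'(x) = -7/2 + 4·(x + 2) - 6·(x + 2)², so p_0'(1) = -91/2. On the right, p_1'(1) = b, so b = -91/2.

-45.5000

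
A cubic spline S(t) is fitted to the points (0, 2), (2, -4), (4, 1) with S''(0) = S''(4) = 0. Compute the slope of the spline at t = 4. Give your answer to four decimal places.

3.8750

With M_i denoting the second derivative at x_i, h_i = 2, 2, and Δ_i = (y_(i+1) − y_i)/h_i = -3, 5/2:
  2·M_0 + 8·M_1 + 2·M_2 = 6(Δ_1 - Δ_0) = 33
Natural end conditions: M_0 = M_2 = 0.
Forward elimination and back-substitution give M_0 = 0, M_1 = 33/8, M_2 = 0.
On [2, 4], S'(t) = b_1 + 2c_1·(t - 2) + 3d_1·(t - 2)² with b_1 = Δ_1 - h_1(2M_1 + M_2)/6 = -1/4, c_1 = M_1/2 = 33/16, d_1 = (M_2 - M_1)/(6h_1) = -11/32. So S'(4) = 31/8.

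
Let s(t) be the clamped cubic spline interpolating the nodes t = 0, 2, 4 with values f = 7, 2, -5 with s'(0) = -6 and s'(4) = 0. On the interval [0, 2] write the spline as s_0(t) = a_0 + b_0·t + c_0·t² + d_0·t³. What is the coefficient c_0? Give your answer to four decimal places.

Write m_i for s''(x_i). With h_i = 2, 2 and divided differences Δ_i = -5/2, -7/2, the continuity of s' gives the tridiagonal system
  2·m_0 + 8·m_1 + 2·m_2 = 6(Δ_1 - Δ_0) = -6
Clamped end conditions give two more equations: 2h_0·m_0 + h_0·m_1 = 6(Δ_0 - s'(0)) = 21 and h_1·m_1 + 2h_1·m_2 = 6(s'(4) - Δ_1) = 21.
Solving: m_0 = 15/2, m_1 = -9/2, m_2 = 15/2.
On [0, 2], with s_0(t) = a_0 + b_0·t + c_0·t² + d_0·t³: c_0 = m_0/2 = 15/4, d_0 = (m_1 - m_0)/(6h_0) = -1, b_0 = Δ_0 - h_0(2m_0 + m_1)/6 = -6.

3.7500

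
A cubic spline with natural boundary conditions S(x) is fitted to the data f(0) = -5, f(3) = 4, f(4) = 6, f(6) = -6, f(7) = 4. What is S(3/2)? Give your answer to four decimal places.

Put m_i = S'' at the i-th knot. Here h = (3, 1, 2, 1) and Δ = (3, 2, -6, 10), so the interior equations h_(i-1)·m_(i-1) + 2(h_(i-1)+h_i)·m_i + h_i·m_(i+1) = 6(Δ_i − Δ_(i-1)) read
  3·m_0 + 8·m_1 + 1·m_2 = 6(Δ_1 - Δ_0) = -6
  1·m_1 + 6·m_2 + 2·m_3 = 6(Δ_2 - Δ_1) = -48
  2·m_2 + 6·m_3 + 1·m_4 = 6(Δ_3 - Δ_2) = 96
Natural end conditions: m_0 = m_4 = 0.
Hence m_0 = 0, m_1 = 144/125, m_2 = -1902/125, m_3 = 2634/125, m_4 = 0.
On [0, 3], S(x) = -5 + 303/125·x + 0·x² + 8/125·x³.
With x = 3/2: S(3/2) = -287/250.

-1.1480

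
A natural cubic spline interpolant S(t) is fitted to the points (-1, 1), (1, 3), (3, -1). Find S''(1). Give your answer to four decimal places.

-2.2500

Put M_i = S'' at the i-th knot. Here h = (2, 2) and Δ = (1, -2), so the interior equations h_(i-1)·M_(i-1) + 2(h_(i-1)+h_i)·M_i + h_i·M_(i+1) = 6(Δ_i − Δ_(i-1)) read
  2·M_0 + 8·M_1 + 2·M_2 = 6(Δ_1 - Δ_0) = -18
Natural end conditions: M_0 = M_2 = 0.
Forward elimination and back-substitution give M_0 = 0, M_1 = -9/4, M_2 = 0.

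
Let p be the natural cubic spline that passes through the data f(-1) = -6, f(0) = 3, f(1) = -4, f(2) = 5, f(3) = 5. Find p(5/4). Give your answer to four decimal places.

Let M_i = p''(x_i). Step sizes h_i = 1, 1, 1, 1; slopes of the chords Δ_i = (y_(i+1) - y_i)/h_i = 9, -7, 9, 0.
  1·M_0 + 4·M_1 + 1·M_2 = 6(Δ_1 - Δ_0) = -96
  1·M_1 + 4·M_2 + 1·M_3 = 6(Δ_2 - Δ_1) = 96
  1·M_2 + 4·M_3 + 1·M_4 = 6(Δ_3 - Δ_2) = -54
Natural end conditions: M_0 = M_4 = 0.
Solving: M_0 = 0, M_1 = -939/28, M_2 = 267/7, M_3 = -645/28, M_4 = 0.
On [1, 2], p(t) = -4 + 1/8·(t - 1) + 267/14·(t - 1)² - 571/56·(t - 1)³.
With (t - 1) = 1/4: p(5/4) = -10523/3584.

-2.9361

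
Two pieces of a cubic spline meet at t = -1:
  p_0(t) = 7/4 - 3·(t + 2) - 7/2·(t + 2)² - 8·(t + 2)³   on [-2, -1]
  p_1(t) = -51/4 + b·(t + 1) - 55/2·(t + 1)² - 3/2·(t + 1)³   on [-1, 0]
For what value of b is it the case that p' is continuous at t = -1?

-34

p_0'(t) = -3 - 7·(t + 2) - 24·(t + 2)², so p_0'(-1) = -34. On the right, p_1'(-1) = b, so b = -34.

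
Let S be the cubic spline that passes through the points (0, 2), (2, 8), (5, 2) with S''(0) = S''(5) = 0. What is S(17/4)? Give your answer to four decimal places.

Write M_i for S''(x_i). With h_i = 2, 3 and divided differences Δ_i = 3, -2, the continuity of S' gives the tridiagonal system
  2·M_0 + 10·M_1 + 3·M_2 = 6(Δ_1 - Δ_0) = -30
Natural end conditions: M_0 = M_2 = 0.
Solving the tridiagonal system: M_0 = 0, M_1 = -3, M_2 = 0.
On [2, 5], S(t) = 8 + 1·(t - 2) - 3/2·(t - 2)² + 1/6·(t - 2)³.
With (t - 2) = 9/4: S(17/4) = 583/128.

4.5547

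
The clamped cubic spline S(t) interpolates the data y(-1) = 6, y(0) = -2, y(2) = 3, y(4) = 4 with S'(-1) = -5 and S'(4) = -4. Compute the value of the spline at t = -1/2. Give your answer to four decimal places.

2.1087

With M_i denoting the second derivative at x_i, h_i = 1, 2, 2, and Δ_i = (y_(i+1) − y_i)/h_i = -8, 5/2, 1/2:
  1·M_0 + 6·M_1 + 2·M_2 = 6(Δ_1 - Δ_0) = 63
  2·M_1 + 8·M_2 + 2·M_3 = 6(Δ_2 - Δ_1) = -12
Clamped end conditions give two more equations: 2h_0·M_0 + h_0·M_1 = 6(Δ_0 - S'(-1)) = -18 and h_2·M_2 + 2h_2·M_3 = 6(S'(4) - Δ_2) = -27.
Solving: M_0 = -374/23, M_1 = 334/23, M_2 = -181/46, M_3 = -110/23.
On [-1, 0], S(t) = 6 - 5·(t + 1) - 187/23·(t + 1)² + 118/23·(t + 1)³.
With (t + 1) = 1/2: S(-1/2) = 97/46.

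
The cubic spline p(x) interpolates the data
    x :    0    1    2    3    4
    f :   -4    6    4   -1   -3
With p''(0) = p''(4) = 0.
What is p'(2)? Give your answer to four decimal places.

Write σ_i for p''(x_i). With h_i = 1, 1, 1, 1 and divided differences Δ_i = 10, -2, -5, -2, the continuity of p' gives the tridiagonal system
  1·σ_0 + 4·σ_1 + 1·σ_2 = 6(Δ_1 - Δ_0) = -72
  1·σ_1 + 4·σ_2 + 1·σ_3 = 6(Δ_2 - Δ_1) = -18
  1·σ_2 + 4·σ_3 + 1·σ_4 = 6(Δ_3 - Δ_2) = 18
Natural end conditions: σ_0 = σ_4 = 0.
Forward elimination and back-substitution give σ_0 = 0, σ_1 = -495/28, σ_2 = -9/7, σ_3 = 135/28, σ_4 = 0.
On [2, 3], p'(x) = b_2 + 2c_2·(x - 2) + 3d_2·(x - 2)² with b_2 = Δ_2 - h_2(2σ_2 + σ_3)/6 = -43/8, c_2 = σ_2/2 = -9/14, d_2 = (σ_3 - σ_2)/(6h_2) = 57/56. So p'(2) = -43/8.

-5.3750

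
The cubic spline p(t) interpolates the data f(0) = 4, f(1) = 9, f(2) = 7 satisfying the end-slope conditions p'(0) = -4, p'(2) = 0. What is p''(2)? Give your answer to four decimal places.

18.5000

Put M_i = p'' at the i-th knot. Here h = (1, 1) and Δ = (5, -2), so the interior equations h_(i-1)·M_(i-1) + 2(h_(i-1)+h_i)·M_i + h_i·M_(i+1) = 6(Δ_i − Δ_(i-1)) read
  1·M_0 + 4·M_1 + 1·M_2 = 6(Δ_1 - Δ_0) = -42
Clamped end conditions give two more equations: 2h_0·M_0 + h_0·M_1 = 6(Δ_0 - p'(0)) = 54 and h_1·M_1 + 2h_1·M_2 = 6(p'(2) - Δ_1) = 12.
Solving: M_0 = 79/2, M_1 = -25, M_2 = 37/2.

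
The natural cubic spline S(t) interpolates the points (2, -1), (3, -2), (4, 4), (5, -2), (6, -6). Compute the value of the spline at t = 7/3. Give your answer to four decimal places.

Let M_i = S''(x_i). Step sizes h_i = 1, 1, 1, 1; slopes of the chords Δ_i = (y_(i+1) - y_i)/h_i = -1, 6, -6, -4.
  1·M_0 + 4·M_1 + 1·M_2 = 6(Δ_1 - Δ_0) = 42
  1·M_1 + 4·M_2 + 1·M_3 = 6(Δ_2 - Δ_1) = -72
  1·M_2 + 4·M_3 + 1·M_4 = 6(Δ_3 - Δ_2) = 12
Natural end conditions: M_0 = M_4 = 0.
Hence M_0 = 0, M_1 = 465/28, M_2 = -171/7, M_3 = 255/28, M_4 = 0.
On [2, 3], S(t) = -1 - 211/56·(t - 2) + 0·(t - 2)² + 155/56·(t - 2)³.
With (t - 2) = 1/3: S(7/3) = -407/189.

-2.1534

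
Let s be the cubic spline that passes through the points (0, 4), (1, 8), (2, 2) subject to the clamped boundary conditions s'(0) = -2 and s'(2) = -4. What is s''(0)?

With M_i denoting the second derivative at x_i, h_i = 1, 1, and Δ_i = (y_(i+1) − y_i)/h_i = 4, -6:
  1·M_0 + 4·M_1 + 1·M_2 = 6(Δ_1 - Δ_0) = -60
Clamped end conditions give two more equations: 2h_0·M_0 + h_0·M_1 = 6(Δ_0 - s'(0)) = 36 and h_1·M_1 + 2h_1·M_2 = 6(s'(2) - Δ_1) = 12.
Solving the tridiagonal system: M_0 = 32, M_1 = -28, M_2 = 20.

32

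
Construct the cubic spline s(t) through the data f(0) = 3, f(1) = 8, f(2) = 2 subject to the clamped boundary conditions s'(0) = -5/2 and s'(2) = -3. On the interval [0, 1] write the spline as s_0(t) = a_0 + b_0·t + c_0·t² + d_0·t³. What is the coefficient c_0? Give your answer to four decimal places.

19.3750

Let M_i = s''(x_i). Step sizes h_i = 1, 1; slopes of the chords Δ_i = (y_(i+1) - y_i)/h_i = 5, -6.
  1·M_0 + 4·M_1 + 1·M_2 = 6(Δ_1 - Δ_0) = -66
Clamped end conditions give two more equations: 2h_0·M_0 + h_0·M_1 = 6(Δ_0 - s'(0)) = 45 and h_1·M_1 + 2h_1·M_2 = 6(s'(2) - Δ_1) = 18.
Solving: M_0 = 155/4, M_1 = -65/2, M_2 = 101/4.
On [0, 1], with s_0(t) = a_0 + b_0·t + c_0·t² + d_0·t³: c_0 = M_0/2 = 155/8, d_0 = (M_1 - M_0)/(6h_0) = -95/8, b_0 = Δ_0 - h_0(2M_0 + M_1)/6 = -5/2.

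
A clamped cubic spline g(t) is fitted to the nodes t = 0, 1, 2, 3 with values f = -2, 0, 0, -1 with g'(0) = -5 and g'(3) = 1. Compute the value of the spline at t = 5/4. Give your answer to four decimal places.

With σ_i denoting the second derivative at x_i, h_i = 1, 1, 1, and Δ_i = (y_(i+1) − y_i)/h_i = 2, 0, -1:
  1·σ_0 + 4·σ_1 + 1·σ_2 = 6(Δ_1 - Δ_0) = -12
  1·σ_1 + 4·σ_2 + 1·σ_3 = 6(Δ_2 - Δ_1) = -6
Clamped end conditions give two more equations: 2h_0·σ_0 + h_0·σ_1 = 6(Δ_0 - g'(0)) = 42 and h_2·σ_2 + 2h_2·σ_3 = 6(g'(3) - Δ_2) = 12.
Solving: σ_0 = 128/5, σ_1 = -46/5, σ_2 = -4/5, σ_3 = 32/5.
On [1, 2], g(t) = 0 + 16/5·(t - 1) - 23/5·(t - 1)² + 7/5·(t - 1)³.
With (t - 1) = 1/4: g(5/4) = 171/320.

0.5344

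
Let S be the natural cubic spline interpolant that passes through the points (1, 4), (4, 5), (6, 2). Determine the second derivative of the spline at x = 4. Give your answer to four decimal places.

Put σ_i = S'' at the i-th knot. Here h = (3, 2) and Δ = (1/3, -3/2), so the interior equations h_(i-1)·σ_(i-1) + 2(h_(i-1)+h_i)·σ_i + h_i·σ_(i+1) = 6(Δ_i − Δ_(i-1)) read
  3·σ_0 + 10·σ_1 + 2·σ_2 = 6(Δ_1 - Δ_0) = -11
Natural end conditions: σ_0 = σ_2 = 0.
Forward elimination and back-substitution give σ_0 = 0, σ_1 = -11/10, σ_2 = 0.

-1.1000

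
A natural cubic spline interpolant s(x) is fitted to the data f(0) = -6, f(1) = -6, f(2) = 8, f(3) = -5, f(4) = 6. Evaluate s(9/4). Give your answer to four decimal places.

With σ_i denoting the second derivative at x_i, h_i = 1, 1, 1, 1, and Δ_i = (y_(i+1) − y_i)/h_i = 0, 14, -13, 11:
  1·σ_0 + 4·σ_1 + 1·σ_2 = 6(Δ_1 - Δ_0) = 84
  1·σ_1 + 4·σ_2 + 1·σ_3 = 6(Δ_2 - Δ_1) = -162
  1·σ_2 + 4·σ_3 + 1·σ_4 = 6(Δ_3 - Δ_2) = 144
Natural end conditions: σ_0 = σ_4 = 0.
Hence σ_0 = 0, σ_1 = 513/14, σ_2 = -438/7, σ_3 = 723/14, σ_4 = 0.
On [2, 3], s(x) = 8 - 3/4·(x - 2) - 219/7·(x - 2)² + 533/28·(x - 2)³.
With (x - 2) = 1/4: s(9/4) = 11029/1792.

6.1546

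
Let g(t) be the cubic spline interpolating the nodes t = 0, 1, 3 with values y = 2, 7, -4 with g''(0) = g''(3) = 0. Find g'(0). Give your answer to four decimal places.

6.7500

Write m_i for g''(x_i). With h_i = 1, 2 and divided differences Δ_i = 5, -11/2, the continuity of g' gives the tridiagonal system
  1·m_0 + 6·m_1 + 2·m_2 = 6(Δ_1 - Δ_0) = -63
Natural end conditions: m_0 = m_2 = 0.
Solving the tridiagonal system: m_0 = 0, m_1 = -21/2, m_2 = 0.
On [0, 1], g'(t) = b_0 + 2c_0·t + 3d_0·t² with b_0 = Δ_0 - h_0(2m_0 + m_1)/6 = 27/4, c_0 = m_0/2 = 0, d_0 = (m_1 - m_0)/(6h_0) = -7/4. So g'(0) = 27/4.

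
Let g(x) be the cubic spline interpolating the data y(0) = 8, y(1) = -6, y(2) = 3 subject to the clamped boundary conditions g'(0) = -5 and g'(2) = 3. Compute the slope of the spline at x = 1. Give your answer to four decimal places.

-3.2500

Write M_i for g''(x_i). With h_i = 1, 1 and divided differences Δ_i = -14, 9, the continuity of g' gives the tridiagonal system
  1·M_0 + 4·M_1 + 1·M_2 = 6(Δ_1 - Δ_0) = 138
Clamped end conditions give two more equations: 2h_0·M_0 + h_0·M_1 = 6(Δ_0 - g'(0)) = -54 and h_1·M_1 + 2h_1·M_2 = 6(g'(2) - Δ_1) = -36.
Hence M_0 = -115/2, M_1 = 61, M_2 = -97/2.
On [1, 2], g'(x) = b_1 + 2c_1·(x - 1) + 3d_1·(x - 1)² with b_1 = Δ_1 - h_1(2M_1 + M_2)/6 = -13/4, c_1 = M_1/2 = 61/2, d_1 = (M_2 - M_1)/(6h_1) = -73/4. So g'(1) = -13/4.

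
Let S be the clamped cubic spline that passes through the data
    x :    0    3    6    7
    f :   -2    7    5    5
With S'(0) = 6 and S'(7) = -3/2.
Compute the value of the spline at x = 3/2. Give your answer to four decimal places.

Put M_i = S'' at the i-th knot. Here h = (3, 3, 1) and Δ = (3, -2/3, 0), so the interior equations h_(i-1)·M_(i-1) + 2(h_(i-1)+h_i)·M_i + h_i·M_(i+1) = 6(Δ_i − Δ_(i-1)) read
  3·M_0 + 12·M_1 + 3·M_2 = 6(Δ_1 - Δ_0) = -22
  3·M_1 + 8·M_2 + 1·M_3 = 6(Δ_2 - Δ_1) = 4
Clamped end conditions give two more equations: 2h_0·M_0 + h_0·M_1 = 6(Δ_0 - S'(0)) = -18 and h_2·M_2 + 2h_2·M_3 = 6(S'(7) - Δ_2) = -9.
Solving the tridiagonal system: M_0 = -197/93, M_1 = -164/93, M_2 = 57/31, M_3 = -168/31.
On [0, 3], S(x) = -2 + 6·x - 197/186·x² + 11/558·x³.
With x = 3/2: S(3/2) = 2323/496.

4.6835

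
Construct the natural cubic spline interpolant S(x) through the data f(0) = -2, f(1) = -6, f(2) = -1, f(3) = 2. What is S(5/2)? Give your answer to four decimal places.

Write M_i for S''(x_i). With h_i = 1, 1, 1 and divided differences Δ_i = -4, 5, 3, the continuity of S' gives the tridiagonal system
  1·M_0 + 4·M_1 + 1·M_2 = 6(Δ_1 - Δ_0) = 54
  1·M_1 + 4·M_2 + 1·M_3 = 6(Δ_2 - Δ_1) = -12
Natural end conditions: M_0 = M_3 = 0.
Hence M_0 = 0, M_1 = 76/5, M_2 = -34/5, M_3 = 0.
On [2, 3], S(x) = -1 + 79/15·(x - 2) - 17/5·(x - 2)² + 17/15·(x - 2)³.
With (x - 2) = 1/2: S(5/2) = 37/40.

0.9250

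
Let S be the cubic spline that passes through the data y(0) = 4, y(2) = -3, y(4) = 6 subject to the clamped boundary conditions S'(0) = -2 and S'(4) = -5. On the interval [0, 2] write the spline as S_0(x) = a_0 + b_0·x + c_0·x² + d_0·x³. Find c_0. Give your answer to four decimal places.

Write m_i for S''(x_i). With h_i = 2, 2 and divided differences Δ_i = -7/2, 9/2, the continuity of S' gives the tridiagonal system
  2·m_0 + 8·m_1 + 2·m_2 = 6(Δ_1 - Δ_0) = 48
Clamped end conditions give two more equations: 2h_0·m_0 + h_0·m_1 = 6(Δ_0 - S'(0)) = -9 and h_1·m_1 + 2h_1·m_2 = 6(S'(4) - Δ_1) = -57.
Forward elimination and back-substitution give m_0 = -9, m_1 = 27/2, m_2 = -21.
On [0, 2], with S_0(x) = a_0 + b_0·x + c_0·x² + d_0·x³: c_0 = m_0/2 = -9/2, d_0 = (m_1 - m_0)/(6h_0) = 15/8, b_0 = Δ_0 - h_0(2m_0 + m_1)/6 = -2.

-4.5000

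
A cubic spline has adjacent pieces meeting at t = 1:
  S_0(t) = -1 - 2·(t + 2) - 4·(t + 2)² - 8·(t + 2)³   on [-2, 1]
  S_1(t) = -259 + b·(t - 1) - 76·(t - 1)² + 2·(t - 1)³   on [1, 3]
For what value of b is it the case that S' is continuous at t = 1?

S_0'(t) = -2 - 8·(t + 2) - 24·(t + 2)², so S_0'(1) = -242. On the right, S_1'(1) = b, so b = -242.

-242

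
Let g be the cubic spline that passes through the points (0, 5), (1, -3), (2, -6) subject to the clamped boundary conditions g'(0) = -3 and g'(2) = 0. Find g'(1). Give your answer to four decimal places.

Put M_i = g'' at the i-th knot. Here h = (1, 1) and Δ = (-8, -3), so the interior equations h_(i-1)·M_(i-1) + 2(h_(i-1)+h_i)·M_i + h_i·M_(i+1) = 6(Δ_i − Δ_(i-1)) read
  1·M_0 + 4·M_1 + 1·M_2 = 6(Δ_1 - Δ_0) = 30
Clamped end conditions give two more equations: 2h_0·M_0 + h_0·M_1 = 6(Δ_0 - g'(0)) = -30 and h_1·M_1 + 2h_1·M_2 = 6(g'(2) - Δ_1) = 18.
Forward elimination and back-substitution give M_0 = -21, M_1 = 12, M_2 = 3.
On [1, 2], g'(t) = b_1 + 2c_1·(t - 1) + 3d_1·(t - 1)² with b_1 = Δ_1 - h_1(2M_1 + M_2)/6 = -15/2, c_1 = M_1/2 = 6, d_1 = (M_2 - M_1)/(6h_1) = -3/2. So g'(1) = -15/2.

-7.5000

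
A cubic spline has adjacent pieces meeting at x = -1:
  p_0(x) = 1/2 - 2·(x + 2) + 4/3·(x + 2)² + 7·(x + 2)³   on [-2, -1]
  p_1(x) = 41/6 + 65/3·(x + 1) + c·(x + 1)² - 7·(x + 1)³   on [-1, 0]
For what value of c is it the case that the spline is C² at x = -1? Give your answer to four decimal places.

p_0''(x) = 8/3 + 42·(x + 2), so p_0''(-1) = 134/3. On the right, p_1''(-1) = 2c, so c = 67/3.

22.3333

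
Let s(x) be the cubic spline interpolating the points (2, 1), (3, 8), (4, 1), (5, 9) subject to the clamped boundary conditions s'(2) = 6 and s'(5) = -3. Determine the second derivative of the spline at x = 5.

Put σ_i = s'' at the i-th knot. Here h = (1, 1, 1) and Δ = (7, -7, 8), so the interior equations h_(i-1)·σ_(i-1) + 2(h_(i-1)+h_i)·σ_i + h_i·σ_(i+1) = 6(Δ_i − Δ_(i-1)) read
  1·σ_0 + 4·σ_1 + 1·σ_2 = 6(Δ_1 - Δ_0) = -84
  1·σ_1 + 4·σ_2 + 1·σ_3 = 6(Δ_2 - Δ_1) = 90
Clamped end conditions give two more equations: 2h_0·σ_0 + h_0·σ_1 = 6(Δ_0 - s'(2)) = 6 and h_2·σ_2 + 2h_2·σ_3 = 6(s'(5) - Δ_2) = -66.
Solving: σ_0 = 22, σ_1 = -38, σ_2 = 46, σ_3 = -56.

-56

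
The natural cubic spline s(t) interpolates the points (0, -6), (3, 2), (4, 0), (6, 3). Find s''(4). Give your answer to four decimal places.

Put σ_i = s'' at the i-th knot. Here h = (3, 1, 2) and Δ = (8/3, -2, 3/2), so the interior equations h_(i-1)·σ_(i-1) + 2(h_(i-1)+h_i)·σ_i + h_i·σ_(i+1) = 6(Δ_i − Δ_(i-1)) read
  3·σ_0 + 8·σ_1 + 1·σ_2 = 6(Δ_1 - Δ_0) = -28
  1·σ_1 + 6·σ_2 + 2·σ_3 = 6(Δ_2 - Δ_1) = 21
Natural end conditions: σ_0 = σ_3 = 0.
Hence σ_0 = 0, σ_1 = -189/47, σ_2 = 196/47, σ_3 = 0.

4.1702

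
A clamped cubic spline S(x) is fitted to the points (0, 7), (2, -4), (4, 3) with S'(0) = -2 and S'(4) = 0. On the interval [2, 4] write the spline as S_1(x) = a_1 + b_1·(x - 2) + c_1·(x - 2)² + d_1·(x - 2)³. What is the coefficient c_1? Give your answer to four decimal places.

6.2500

With M_i denoting the second derivative at x_i, h_i = 2, 2, and Δ_i = (y_(i+1) − y_i)/h_i = -11/2, 7/2:
  2·M_0 + 8·M_1 + 2·M_2 = 6(Δ_1 - Δ_0) = 54
Clamped end conditions give two more equations: 2h_0·M_0 + h_0·M_1 = 6(Δ_0 - S'(0)) = -21 and h_1·M_1 + 2h_1·M_2 = 6(S'(4) - Δ_1) = -21.
Solving: M_0 = -23/2, M_1 = 25/2, M_2 = -23/2.
On [2, 4], with S_1(x) = a_1 + b_1·(x - 2) + c_1·(x - 2)² + d_1·(x - 2)³: c_1 = M_1/2 = 25/4, d_1 = (M_2 - M_1)/(6h_1) = -2, b_1 = Δ_1 - h_1(2M_1 + M_2)/6 = -1.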